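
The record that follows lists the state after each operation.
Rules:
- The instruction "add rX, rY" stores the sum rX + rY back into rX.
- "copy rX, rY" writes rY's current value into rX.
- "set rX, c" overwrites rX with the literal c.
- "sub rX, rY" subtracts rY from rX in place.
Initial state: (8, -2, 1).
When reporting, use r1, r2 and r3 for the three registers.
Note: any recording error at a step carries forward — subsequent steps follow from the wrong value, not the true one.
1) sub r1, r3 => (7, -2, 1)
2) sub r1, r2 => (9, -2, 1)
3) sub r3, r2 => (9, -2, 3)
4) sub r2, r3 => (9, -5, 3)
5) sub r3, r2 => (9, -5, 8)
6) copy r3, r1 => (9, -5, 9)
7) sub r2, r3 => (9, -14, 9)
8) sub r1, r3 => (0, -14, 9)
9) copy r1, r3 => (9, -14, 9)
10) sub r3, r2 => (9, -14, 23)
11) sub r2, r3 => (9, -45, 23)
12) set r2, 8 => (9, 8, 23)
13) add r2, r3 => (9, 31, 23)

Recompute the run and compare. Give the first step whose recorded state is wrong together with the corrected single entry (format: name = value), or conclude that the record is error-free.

Recomputing the run from the initial state:
step 1: r1 = 7, r2 = -2, r3 = 1
step 2: r1 = 9, r2 = -2, r3 = 1
step 3: r1 = 9, r2 = -2, r3 = 3
step 4: r1 = 9, r2 = -5, r3 = 3
step 5: r1 = 9, r2 = -5, r3 = 8
step 6: r1 = 9, r2 = -5, r3 = 9
step 7: r1 = 9, r2 = -14, r3 = 9
step 8: r1 = 0, r2 = -14, r3 = 9
step 9: r1 = 9, r2 = -14, r3 = 9
step 10: r1 = 9, r2 = -14, r3 = 23
step 11: r1 = 9, r2 = -37, r3 = 23
step 12: r1 = 9, r2 = 8, r3 = 23
step 13: r1 = 9, r2 = 31, r3 = 23
The first disagreement with the record is at step 11, where the value should be r2 = -37.

step 11, r2 = -37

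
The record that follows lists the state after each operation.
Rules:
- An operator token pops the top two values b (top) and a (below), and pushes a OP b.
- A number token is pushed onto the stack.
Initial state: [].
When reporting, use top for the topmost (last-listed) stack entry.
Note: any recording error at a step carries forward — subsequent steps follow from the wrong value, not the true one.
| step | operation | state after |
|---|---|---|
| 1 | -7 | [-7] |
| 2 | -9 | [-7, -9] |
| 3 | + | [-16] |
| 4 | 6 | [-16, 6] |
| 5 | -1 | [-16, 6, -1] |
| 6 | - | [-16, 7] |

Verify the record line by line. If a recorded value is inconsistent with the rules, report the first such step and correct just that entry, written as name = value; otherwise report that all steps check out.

no error

Recomputing the run from the initial state:
step 1: [-7]
step 2: [-7, -9]
step 3: [-16]
step 4: [-16, 6]
step 5: [-16, 6, -1]
step 6: [-16, 7]
This matches the record at every step.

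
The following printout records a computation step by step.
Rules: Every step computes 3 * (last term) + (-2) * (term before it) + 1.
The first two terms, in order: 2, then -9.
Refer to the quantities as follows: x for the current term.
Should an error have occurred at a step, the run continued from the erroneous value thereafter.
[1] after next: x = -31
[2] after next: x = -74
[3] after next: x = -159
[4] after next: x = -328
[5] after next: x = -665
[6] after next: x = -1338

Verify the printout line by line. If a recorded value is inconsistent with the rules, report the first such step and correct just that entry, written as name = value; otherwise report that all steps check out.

Recomputing the run from the initial state:
step 1: x = -30
step 2: x = -71
step 3: x = -152
step 4: x = -313
step 5: x = -634
step 6: x = -1275
The first disagreement with the printout is at step 1, where the value should be x = -30.

step 1, x = -30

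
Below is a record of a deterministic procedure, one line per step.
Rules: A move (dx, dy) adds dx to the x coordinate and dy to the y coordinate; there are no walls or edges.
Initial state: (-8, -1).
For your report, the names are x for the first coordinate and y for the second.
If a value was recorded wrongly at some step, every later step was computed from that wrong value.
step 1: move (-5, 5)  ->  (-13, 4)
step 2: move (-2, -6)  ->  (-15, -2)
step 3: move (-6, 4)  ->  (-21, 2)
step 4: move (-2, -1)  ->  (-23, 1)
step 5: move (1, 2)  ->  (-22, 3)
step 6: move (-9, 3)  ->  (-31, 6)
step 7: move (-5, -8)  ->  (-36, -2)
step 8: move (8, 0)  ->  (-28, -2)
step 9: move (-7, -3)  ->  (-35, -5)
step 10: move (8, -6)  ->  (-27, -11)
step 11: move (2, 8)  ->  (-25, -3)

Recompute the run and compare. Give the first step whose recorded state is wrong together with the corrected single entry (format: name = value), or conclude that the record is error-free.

no error

step 1: x = -8 + (-5) = -13, y = -1 + (5) = 4 -> agrees with the record
step 2: x = -13 + (-2) = -15, y = 4 + (-6) = -2 -> no discrepancy
step 3: x = -15 + (-6) = -21, y = -2 + (4) = 2 -> agrees with the record
step 4: x = -21 + (-2) = -23, y = 2 + (-1) = 1 -> in agreement
step 5: x = -23 + (1) = -22, y = 1 + (2) = 3 -> agrees with the record
step 6: x = -22 + (-9) = -31, y = 3 + (3) = 6 -> consistent with the record
step 7: x = -31 + (-5) = -36, y = 6 + (-8) = -2 -> exactly as logged
step 8: x = -36 + (8) = -28, y = -2 + (0) = -2 -> no discrepancy
step 9: x = -28 + (-7) = -35, y = -2 + (-3) = -5 -> verified
step 10: x = -35 + (8) = -27, y = -5 + (-6) = -11 -> matches
step 11: x = -27 + (2) = -25, y = -11 + (8) = -3 -> same as recorded
Every step is consistent.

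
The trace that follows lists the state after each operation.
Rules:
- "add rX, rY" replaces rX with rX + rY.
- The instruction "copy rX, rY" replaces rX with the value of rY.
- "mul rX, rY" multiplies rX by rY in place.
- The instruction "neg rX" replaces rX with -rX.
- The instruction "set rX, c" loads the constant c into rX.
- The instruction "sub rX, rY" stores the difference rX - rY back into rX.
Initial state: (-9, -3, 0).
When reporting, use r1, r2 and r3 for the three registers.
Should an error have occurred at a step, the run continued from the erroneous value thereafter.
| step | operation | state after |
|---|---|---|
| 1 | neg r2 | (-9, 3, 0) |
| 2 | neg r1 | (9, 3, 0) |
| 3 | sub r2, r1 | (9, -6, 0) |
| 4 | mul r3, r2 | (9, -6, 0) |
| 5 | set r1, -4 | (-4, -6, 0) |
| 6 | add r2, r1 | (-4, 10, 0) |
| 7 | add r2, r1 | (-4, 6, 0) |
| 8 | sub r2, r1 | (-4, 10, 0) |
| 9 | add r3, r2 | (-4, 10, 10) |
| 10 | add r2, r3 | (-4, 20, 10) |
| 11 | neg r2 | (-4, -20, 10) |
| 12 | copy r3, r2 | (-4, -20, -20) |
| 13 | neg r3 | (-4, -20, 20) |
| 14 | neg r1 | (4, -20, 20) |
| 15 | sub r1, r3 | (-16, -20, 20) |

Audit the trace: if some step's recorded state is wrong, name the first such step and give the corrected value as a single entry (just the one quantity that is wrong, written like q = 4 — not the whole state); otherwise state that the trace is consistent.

1. r2 = -(-3) = 3 (exactly as logged)
2. r1 = -(-9) = 9 (agrees with the trace)
3. r2 = 3 - 9 = -6 (checks out)
4. r3 = 0 * -6 = 0 (matches)
5. r1 = -4 (exactly as logged)
6. r2 = -6 + -4 = -10 (not what was recorded)
That makes step 6 the first incorrect line — r2 = -10 is what it should show.

step 6, r2 = -10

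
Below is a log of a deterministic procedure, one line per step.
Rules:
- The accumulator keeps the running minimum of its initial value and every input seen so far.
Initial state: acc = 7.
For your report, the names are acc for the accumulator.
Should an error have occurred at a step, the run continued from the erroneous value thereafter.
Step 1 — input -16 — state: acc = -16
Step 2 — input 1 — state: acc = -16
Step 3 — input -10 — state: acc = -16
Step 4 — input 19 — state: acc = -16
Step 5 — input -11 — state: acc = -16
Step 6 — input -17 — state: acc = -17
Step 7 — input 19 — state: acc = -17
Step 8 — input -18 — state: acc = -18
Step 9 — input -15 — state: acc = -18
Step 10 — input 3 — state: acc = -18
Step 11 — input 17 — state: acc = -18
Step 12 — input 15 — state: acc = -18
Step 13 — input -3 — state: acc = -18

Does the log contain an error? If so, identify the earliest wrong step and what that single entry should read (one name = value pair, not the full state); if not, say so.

no error

Recomputing the run from the initial state:
step 1: acc = -16
step 2: acc = -16
step 3: acc = -16
step 4: acc = -16
step 5: acc = -16
step 6: acc = -17
step 7: acc = -17
step 8: acc = -18
step 9: acc = -18
step 10: acc = -18
step 11: acc = -18
step 12: acc = -18
step 13: acc = -18
This matches the log at every step.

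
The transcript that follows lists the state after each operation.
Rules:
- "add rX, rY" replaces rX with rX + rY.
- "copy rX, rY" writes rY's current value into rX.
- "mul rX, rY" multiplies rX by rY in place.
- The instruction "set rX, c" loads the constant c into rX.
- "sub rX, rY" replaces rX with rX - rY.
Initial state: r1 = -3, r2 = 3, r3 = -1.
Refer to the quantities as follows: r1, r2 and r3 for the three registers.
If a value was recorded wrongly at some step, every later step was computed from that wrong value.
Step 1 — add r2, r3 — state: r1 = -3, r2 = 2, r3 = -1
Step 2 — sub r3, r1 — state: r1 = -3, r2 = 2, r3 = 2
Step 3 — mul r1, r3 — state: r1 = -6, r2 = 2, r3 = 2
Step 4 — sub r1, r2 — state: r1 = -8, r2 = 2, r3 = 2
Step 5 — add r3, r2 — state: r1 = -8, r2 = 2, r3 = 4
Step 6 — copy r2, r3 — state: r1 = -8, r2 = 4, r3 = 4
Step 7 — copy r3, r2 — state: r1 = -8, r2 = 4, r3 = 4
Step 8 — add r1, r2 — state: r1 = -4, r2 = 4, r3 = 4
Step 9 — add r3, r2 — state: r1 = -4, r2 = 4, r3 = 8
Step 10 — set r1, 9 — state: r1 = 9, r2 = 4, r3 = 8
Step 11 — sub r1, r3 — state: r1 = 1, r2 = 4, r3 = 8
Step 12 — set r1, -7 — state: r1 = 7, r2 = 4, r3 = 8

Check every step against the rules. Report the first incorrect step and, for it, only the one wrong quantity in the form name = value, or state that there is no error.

Recomputing the run from the initial state:
step 1: r1 = -3, r2 = 2, r3 = -1
step 2: r1 = -3, r2 = 2, r3 = 2
step 3: r1 = -6, r2 = 2, r3 = 2
step 4: r1 = -8, r2 = 2, r3 = 2
step 5: r1 = -8, r2 = 2, r3 = 4
step 6: r1 = -8, r2 = 4, r3 = 4
step 7: r1 = -8, r2 = 4, r3 = 4
step 8: r1 = -4, r2 = 4, r3 = 4
step 9: r1 = -4, r2 = 4, r3 = 8
step 10: r1 = 9, r2 = 4, r3 = 8
step 11: r1 = 1, r2 = 4, r3 = 8
step 12: r1 = -7, r2 = 4, r3 = 8
The first disagreement with the transcript is at step 12, where the value should be r1 = -7.

step 12, r1 = -7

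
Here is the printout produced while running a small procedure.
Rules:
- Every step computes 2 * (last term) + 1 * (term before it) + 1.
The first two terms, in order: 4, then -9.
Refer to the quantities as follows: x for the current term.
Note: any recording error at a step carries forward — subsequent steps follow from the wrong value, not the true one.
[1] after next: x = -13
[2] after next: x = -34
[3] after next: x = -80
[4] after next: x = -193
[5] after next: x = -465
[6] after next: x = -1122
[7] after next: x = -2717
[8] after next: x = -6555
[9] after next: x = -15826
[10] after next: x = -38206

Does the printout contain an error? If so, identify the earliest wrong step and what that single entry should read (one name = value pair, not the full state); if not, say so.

step 7, x = -2708

step 1: x = 2*(-9) + (1)*(4) + (1) = -13 -> matches
step 2: x = 2*(-13) + (1)*(-9) + (1) = -34 -> in agreement
step 3: x = 2*(-34) + (1)*(-13) + (1) = -80 -> exactly as logged
step 4: x = 2*(-80) + (1)*(-34) + (1) = -193 -> same as recorded
step 5: x = 2*(-193) + (1)*(-80) + (1) = -465 -> no discrepancy
step 6: x = 2*(-465) + (1)*(-193) + (1) = -1122 -> exactly as logged
step 7: x = 2*(-1122) + (1)*(-465) + (1) = -2708 -> the printout disagrees here
So the first discrepancy is step 7, where the right value is x = -2708.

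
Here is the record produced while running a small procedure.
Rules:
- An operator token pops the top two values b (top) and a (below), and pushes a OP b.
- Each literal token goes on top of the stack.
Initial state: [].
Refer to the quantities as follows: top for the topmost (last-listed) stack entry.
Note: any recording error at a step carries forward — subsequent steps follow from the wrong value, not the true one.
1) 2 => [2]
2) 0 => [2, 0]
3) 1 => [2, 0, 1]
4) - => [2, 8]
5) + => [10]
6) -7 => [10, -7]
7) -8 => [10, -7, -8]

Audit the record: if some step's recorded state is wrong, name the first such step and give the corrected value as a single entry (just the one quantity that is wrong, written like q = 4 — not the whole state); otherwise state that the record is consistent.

1. push 2: top = 2 (no discrepancy)
2. push 0: top = 0 (no discrepancy)
3. push 1: top = 1 (matches)
4. 0 - 1 = -1 (not what was recorded)
So the first discrepancy is step 4, where the right value is top = -1.

step 4, top = -1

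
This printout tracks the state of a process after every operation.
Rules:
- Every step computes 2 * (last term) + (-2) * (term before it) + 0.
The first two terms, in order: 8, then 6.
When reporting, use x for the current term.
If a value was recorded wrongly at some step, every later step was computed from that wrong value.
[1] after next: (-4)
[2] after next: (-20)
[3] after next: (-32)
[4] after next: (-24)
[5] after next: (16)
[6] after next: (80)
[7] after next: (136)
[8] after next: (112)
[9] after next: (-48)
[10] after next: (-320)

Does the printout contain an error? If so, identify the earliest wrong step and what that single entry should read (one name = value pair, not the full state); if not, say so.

step 7, x = 128

step 1: x = 2*(6) + (-2)*(8) + (0) = -4 -> in agreement
step 2: x = 2*(-4) + (-2)*(6) + (0) = -20 -> matches
step 3: x = 2*(-20) + (-2)*(-4) + (0) = -32 -> in agreement
step 4: x = 2*(-32) + (-2)*(-20) + (0) = -24 -> same as recorded
step 5: x = 2*(-24) + (-2)*(-32) + (0) = 16 -> matches
step 6: x = 2*(16) + (-2)*(-24) + (0) = 80 -> confirmed correct
step 7: x = 2*(80) + (-2)*(16) + (0) = 128 -> not what was recorded
Step 7 is the first one off; corrected, x = 128.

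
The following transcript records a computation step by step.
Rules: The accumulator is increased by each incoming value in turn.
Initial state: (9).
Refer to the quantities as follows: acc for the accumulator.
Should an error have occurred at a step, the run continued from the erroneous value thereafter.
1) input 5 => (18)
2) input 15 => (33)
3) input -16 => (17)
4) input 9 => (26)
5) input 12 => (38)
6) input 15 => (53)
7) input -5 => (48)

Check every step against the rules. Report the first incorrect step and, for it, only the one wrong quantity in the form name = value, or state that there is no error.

Recomputing the run from the initial state:
step 1: acc = 14
step 2: acc = 29
step 3: acc = 13
step 4: acc = 22
step 5: acc = 34
step 6: acc = 49
step 7: acc = 44
The first disagreement with the transcript is at step 1, where the value should be acc = 14.

step 1, acc = 14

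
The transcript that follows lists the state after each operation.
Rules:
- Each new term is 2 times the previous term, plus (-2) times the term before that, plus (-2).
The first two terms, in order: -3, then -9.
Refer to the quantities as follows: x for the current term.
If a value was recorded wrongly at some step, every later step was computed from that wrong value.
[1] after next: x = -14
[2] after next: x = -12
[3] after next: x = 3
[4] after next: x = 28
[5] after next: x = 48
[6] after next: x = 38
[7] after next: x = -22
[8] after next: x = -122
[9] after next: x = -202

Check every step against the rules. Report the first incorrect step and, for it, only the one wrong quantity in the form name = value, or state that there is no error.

step 3, x = 2

Recomputing the run from the initial state:
step 1: x = -14
step 2: x = -12
step 3: x = 2
step 4: x = 26
step 5: x = 46
step 6: x = 38
step 7: x = -18
step 8: x = -114
step 9: x = -194
The first disagreement with the transcript is at step 3, where the value should be x = 2.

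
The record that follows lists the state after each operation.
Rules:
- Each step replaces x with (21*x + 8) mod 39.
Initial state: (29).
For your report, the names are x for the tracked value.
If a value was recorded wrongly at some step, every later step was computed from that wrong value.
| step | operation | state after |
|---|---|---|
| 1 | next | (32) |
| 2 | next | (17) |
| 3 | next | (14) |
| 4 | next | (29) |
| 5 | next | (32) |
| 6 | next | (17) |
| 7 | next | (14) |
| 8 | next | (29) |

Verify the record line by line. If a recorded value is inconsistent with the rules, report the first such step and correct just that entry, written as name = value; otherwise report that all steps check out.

no error

Recomputing the run from the initial state:
step 1: x = 32
step 2: x = 17
step 3: x = 14
step 4: x = 29
step 5: x = 32
step 6: x = 17
step 7: x = 14
step 8: x = 29
This matches the record at every step.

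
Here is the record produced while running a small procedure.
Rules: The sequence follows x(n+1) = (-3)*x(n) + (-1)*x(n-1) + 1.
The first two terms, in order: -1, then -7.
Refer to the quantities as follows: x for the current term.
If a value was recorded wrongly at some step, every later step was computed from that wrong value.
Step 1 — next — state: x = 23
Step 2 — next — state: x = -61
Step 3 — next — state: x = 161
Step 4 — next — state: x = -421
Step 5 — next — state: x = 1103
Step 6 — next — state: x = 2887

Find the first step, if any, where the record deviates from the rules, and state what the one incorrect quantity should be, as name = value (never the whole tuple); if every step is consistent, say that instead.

Recomputing the run from the initial state:
step 1: x = 23
step 2: x = -61
step 3: x = 161
step 4: x = -421
step 5: x = 1103
step 6: x = -2887
The first disagreement with the record is at step 6, where the value should be x = -2887.

step 6, x = -2887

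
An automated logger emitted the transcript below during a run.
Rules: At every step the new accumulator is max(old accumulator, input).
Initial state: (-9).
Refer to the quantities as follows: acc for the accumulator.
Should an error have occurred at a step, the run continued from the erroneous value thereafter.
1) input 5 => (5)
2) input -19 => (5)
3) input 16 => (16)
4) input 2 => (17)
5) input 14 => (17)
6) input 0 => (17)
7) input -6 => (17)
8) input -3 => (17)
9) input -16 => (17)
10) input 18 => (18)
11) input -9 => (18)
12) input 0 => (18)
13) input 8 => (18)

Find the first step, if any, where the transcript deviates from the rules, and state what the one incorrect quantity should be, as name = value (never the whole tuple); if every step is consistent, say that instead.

Recomputing the run from the initial state:
step 1: acc = 5
step 2: acc = 5
step 3: acc = 16
step 4: acc = 16
step 5: acc = 16
step 6: acc = 16
step 7: acc = 16
step 8: acc = 16
step 9: acc = 16
step 10: acc = 18
step 11: acc = 18
step 12: acc = 18
step 13: acc = 18
The first disagreement with the transcript is at step 4, where the value should be acc = 16.

step 4, acc = 16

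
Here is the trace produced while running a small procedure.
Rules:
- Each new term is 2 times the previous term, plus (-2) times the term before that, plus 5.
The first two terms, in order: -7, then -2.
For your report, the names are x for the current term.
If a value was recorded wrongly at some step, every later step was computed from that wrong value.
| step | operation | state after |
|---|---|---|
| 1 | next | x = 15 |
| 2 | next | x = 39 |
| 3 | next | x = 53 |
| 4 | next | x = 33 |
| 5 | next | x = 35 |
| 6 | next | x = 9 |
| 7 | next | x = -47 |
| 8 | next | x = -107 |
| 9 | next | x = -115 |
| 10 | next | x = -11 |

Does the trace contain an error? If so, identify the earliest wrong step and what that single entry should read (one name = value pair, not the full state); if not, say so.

step 5, x = -35

Recomputing the run from the initial state:
step 1: x = 15
step 2: x = 39
step 3: x = 53
step 4: x = 33
step 5: x = -35
step 6: x = -131
step 7: x = -187
step 8: x = -107
step 9: x = 165
step 10: x = 549
The first disagreement with the trace is at step 5, where the value should be x = -35.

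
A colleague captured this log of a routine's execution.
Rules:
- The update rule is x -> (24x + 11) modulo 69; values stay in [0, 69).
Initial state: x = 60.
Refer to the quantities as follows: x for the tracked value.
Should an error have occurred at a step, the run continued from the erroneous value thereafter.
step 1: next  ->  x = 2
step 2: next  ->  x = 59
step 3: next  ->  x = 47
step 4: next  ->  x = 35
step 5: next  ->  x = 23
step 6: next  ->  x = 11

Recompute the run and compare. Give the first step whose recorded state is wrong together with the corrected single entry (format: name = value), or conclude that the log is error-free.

Step 1: x = (24*60 + 11) mod 69 = 2 — matches.
Step 2: x = (24*2 + 11) mod 69 = 59 — confirmed correct.
Step 3: x = (24*59 + 11) mod 69 = 47 — same as recorded.
Step 4: x = (24*47 + 11) mod 69 = 35 — same as recorded.
Step 5: x = (24*35 + 11) mod 69 = 23 — same as recorded.
Step 6: x = (24*23 + 11) mod 69 = 11 — in agreement.
The whole run recomputes cleanly — no discrepancies.

no error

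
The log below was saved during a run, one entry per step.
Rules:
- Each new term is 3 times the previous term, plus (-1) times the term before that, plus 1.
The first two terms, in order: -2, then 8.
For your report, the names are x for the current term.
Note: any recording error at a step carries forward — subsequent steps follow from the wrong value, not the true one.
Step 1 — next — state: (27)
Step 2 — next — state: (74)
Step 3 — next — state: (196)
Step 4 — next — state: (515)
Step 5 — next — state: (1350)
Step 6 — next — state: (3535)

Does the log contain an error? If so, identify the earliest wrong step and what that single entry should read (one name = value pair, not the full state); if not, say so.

Recomputing the run from the initial state:
step 1: x = 27
step 2: x = 74
step 3: x = 196
step 4: x = 515
step 5: x = 1350
step 6: x = 3536
The first disagreement with the log is at step 6, where the value should be x = 3536.

step 6, x = 3536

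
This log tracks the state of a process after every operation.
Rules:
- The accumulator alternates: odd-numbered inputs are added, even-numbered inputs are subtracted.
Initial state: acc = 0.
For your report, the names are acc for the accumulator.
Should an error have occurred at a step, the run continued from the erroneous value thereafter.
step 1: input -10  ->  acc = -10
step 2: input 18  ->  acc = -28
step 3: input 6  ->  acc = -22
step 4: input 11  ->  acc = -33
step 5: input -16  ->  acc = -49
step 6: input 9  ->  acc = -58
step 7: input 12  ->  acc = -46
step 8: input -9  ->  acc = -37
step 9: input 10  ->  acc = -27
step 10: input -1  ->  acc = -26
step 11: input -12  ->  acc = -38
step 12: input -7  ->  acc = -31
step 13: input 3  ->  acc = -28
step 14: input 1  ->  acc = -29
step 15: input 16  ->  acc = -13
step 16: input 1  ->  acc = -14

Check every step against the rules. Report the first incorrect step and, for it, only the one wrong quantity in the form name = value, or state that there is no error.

Step 1: acc = 0 + -10 = -10 — matches.
Step 2: acc = -10 - 18 = -28 — no discrepancy.
Step 3: acc = -28 + 6 = -22 — in agreement.
Step 4: acc = -22 - 11 = -33 — agrees with the log.
Step 5: acc = -33 + -16 = -49 — same as recorded.
Step 6: acc = -49 - 9 = -58 — matches.
Step 7: acc = -58 + 12 = -46 — checks out.
Step 8: acc = -46 - -9 = -37 — exactly as logged.
Step 9: acc = -37 + 10 = -27 — confirmed correct.
Step 10: acc = -27 - -1 = -26 — confirmed correct.
Step 11: acc = -26 + -12 = -38 — exactly as logged.
Step 12: acc = -38 - -7 = -31 — in agreement.
Step 13: acc = -31 + 3 = -28 — agrees with the log.
Step 14: acc = -28 - 1 = -29 — same as recorded.
Step 15: acc = -29 + 16 = -13 — verified.
Step 16: acc = -13 - 1 = -14 — checks out.
Each recorded entry agrees with the recomputation.

no error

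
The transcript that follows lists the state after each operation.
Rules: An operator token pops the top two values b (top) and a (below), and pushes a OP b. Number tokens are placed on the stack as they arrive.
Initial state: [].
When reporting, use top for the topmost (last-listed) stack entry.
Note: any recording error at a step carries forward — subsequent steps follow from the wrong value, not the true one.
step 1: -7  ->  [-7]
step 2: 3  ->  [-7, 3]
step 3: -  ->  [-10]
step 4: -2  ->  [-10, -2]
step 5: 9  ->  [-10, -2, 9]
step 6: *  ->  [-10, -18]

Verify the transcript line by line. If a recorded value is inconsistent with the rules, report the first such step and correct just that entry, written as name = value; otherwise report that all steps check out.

Recomputing the run from the initial state:
step 1: [-7]
step 2: [-7, 3]
step 3: [-10]
step 4: [-10, -2]
step 5: [-10, -2, 9]
step 6: [-10, -18]
This matches the transcript at every step.

no error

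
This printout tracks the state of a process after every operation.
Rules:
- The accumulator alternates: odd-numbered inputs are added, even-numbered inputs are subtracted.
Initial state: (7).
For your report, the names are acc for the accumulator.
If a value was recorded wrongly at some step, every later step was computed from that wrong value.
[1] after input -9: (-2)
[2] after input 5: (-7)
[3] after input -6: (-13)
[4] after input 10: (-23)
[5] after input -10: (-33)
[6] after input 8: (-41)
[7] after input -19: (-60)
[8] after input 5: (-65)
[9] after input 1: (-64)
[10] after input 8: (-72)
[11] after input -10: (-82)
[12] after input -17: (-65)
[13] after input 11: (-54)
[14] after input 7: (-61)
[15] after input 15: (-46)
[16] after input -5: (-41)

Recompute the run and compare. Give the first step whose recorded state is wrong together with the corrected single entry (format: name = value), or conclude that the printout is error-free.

no error

Recomputing the run from the initial state:
step 1: acc = -2
step 2: acc = -7
step 3: acc = -13
step 4: acc = -23
step 5: acc = -33
step 6: acc = -41
step 7: acc = -60
step 8: acc = -65
step 9: acc = -64
step 10: acc = -72
step 11: acc = -82
step 12: acc = -65
step 13: acc = -54
step 14: acc = -61
step 15: acc = -46
step 16: acc = -41
This matches the printout at every step.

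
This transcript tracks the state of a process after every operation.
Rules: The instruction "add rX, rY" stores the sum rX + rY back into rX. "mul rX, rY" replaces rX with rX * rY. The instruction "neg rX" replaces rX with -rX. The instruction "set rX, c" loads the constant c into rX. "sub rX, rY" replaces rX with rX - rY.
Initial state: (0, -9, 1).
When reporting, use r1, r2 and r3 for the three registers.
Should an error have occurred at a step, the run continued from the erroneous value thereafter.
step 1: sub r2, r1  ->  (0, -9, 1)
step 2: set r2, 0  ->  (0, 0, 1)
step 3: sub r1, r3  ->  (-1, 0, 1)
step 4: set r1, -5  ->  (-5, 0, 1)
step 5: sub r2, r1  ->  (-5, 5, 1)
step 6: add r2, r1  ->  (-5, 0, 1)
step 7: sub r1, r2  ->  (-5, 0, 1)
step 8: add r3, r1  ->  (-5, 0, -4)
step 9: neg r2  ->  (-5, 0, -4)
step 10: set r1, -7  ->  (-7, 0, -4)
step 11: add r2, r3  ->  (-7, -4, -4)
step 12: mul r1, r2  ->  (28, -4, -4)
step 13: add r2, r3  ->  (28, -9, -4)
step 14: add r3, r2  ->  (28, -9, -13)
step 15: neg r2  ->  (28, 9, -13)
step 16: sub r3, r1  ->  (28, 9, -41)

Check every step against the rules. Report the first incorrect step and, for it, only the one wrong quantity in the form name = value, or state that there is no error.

Step 1: r2 = -9 - 0 = -9 — confirmed correct.
Step 2: r2 = 0 — in agreement.
Step 3: r1 = 0 - 1 = -1 — consistent with the transcript.
Step 4: r1 = -5 — verified.
Step 5: r2 = 0 - -5 = 5 — no discrepancy.
Step 6: r2 = 5 + -5 = 0 — exactly as logged.
Step 7: r1 = -5 - 0 = -5 — confirmed correct.
Step 8: r3 = 1 + -5 = -4 — checks out.
Step 9: r2 = -(0) = 0 — confirmed correct.
Step 10: r1 = -7 — agrees with the transcript.
Step 11: r2 = 0 + -4 = -4 — agrees with the transcript.
Step 12: r1 = -7 * -4 = 28 — in agreement.
Step 13: r2 = -4 + -4 = -8 — this is not what the transcript shows.
That makes step 13 the first incorrect line — r2 = -8 is what it should show.

step 13, r2 = -8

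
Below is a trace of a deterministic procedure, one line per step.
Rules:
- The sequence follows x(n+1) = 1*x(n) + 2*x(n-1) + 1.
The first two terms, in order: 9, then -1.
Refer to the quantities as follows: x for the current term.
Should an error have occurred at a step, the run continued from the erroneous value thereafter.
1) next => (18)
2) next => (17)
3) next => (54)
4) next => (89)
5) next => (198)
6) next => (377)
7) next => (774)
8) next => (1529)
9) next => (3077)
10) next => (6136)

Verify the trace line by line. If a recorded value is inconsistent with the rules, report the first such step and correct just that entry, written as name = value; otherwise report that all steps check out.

step 1: x = 1*(-1) + (2)*(9) + (1) = 18 -> exactly as logged
step 2: x = 1*(18) + (2)*(-1) + (1) = 17 -> in agreement
step 3: x = 1*(17) + (2)*(18) + (1) = 54 -> matches
step 4: x = 1*(54) + (2)*(17) + (1) = 89 -> same as recorded
step 5: x = 1*(89) + (2)*(54) + (1) = 198 -> exactly as logged
step 6: x = 1*(198) + (2)*(89) + (1) = 377 -> exactly as logged
step 7: x = 1*(377) + (2)*(198) + (1) = 774 -> checks out
step 8: x = 1*(774) + (2)*(377) + (1) = 1529 -> confirmed correct
step 9: x = 1*(1529) + (2)*(774) + (1) = 3078 -> this is not what the trace shows
So the first discrepancy is step 9, where the right value is x = 3078.

step 9, x = 3078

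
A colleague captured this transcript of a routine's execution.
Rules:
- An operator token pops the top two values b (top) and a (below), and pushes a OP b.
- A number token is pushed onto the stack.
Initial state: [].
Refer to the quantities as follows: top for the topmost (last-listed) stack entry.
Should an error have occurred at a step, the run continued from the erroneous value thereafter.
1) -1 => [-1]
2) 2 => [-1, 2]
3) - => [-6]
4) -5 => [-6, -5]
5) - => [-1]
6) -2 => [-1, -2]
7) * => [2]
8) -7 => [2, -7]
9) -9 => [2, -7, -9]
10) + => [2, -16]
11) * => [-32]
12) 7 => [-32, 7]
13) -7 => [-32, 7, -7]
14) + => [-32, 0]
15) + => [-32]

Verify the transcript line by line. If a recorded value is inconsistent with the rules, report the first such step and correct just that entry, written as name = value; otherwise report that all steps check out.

Step 1: push -1: top = -1 — agrees with the transcript.
Step 2: push 2: top = 2 — in agreement.
Step 3: -1 - 2 = -3 — a discrepancy with the transcript.
Conclusion: step 3 carries the first error; the entry should be top = -3.

step 3, top = -3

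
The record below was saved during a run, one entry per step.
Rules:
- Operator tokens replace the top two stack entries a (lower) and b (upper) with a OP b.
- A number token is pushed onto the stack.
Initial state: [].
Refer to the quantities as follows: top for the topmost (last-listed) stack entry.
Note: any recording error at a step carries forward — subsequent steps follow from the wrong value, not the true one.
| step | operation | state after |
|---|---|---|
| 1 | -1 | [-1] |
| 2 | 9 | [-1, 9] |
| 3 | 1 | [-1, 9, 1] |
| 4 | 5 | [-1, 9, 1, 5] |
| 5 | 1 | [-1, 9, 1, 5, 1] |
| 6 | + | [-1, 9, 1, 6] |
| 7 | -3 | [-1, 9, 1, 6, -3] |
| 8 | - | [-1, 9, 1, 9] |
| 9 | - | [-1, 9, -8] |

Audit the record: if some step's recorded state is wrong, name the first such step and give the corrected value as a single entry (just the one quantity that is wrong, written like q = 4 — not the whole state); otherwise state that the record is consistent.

Recomputing the run from the initial state:
step 1: [-1]
step 2: [-1, 9]
step 3: [-1, 9, 1]
step 4: [-1, 9, 1, 5]
step 5: [-1, 9, 1, 5, 1]
step 6: [-1, 9, 1, 6]
step 7: [-1, 9, 1, 6, -3]
step 8: [-1, 9, 1, 9]
step 9: [-1, 9, -8]
This matches the record at every step.

no error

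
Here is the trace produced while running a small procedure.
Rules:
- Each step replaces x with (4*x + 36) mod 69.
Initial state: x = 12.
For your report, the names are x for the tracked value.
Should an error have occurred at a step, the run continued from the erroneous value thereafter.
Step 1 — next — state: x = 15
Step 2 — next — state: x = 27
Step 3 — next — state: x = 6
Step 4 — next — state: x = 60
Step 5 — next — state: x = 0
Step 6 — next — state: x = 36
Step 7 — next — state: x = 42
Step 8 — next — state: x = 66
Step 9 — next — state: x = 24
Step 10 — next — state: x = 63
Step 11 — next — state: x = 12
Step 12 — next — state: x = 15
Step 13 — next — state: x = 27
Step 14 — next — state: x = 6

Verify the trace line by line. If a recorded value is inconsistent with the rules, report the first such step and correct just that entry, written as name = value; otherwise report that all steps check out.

1. x = (4*12 + 36) mod 69 = 15 (same as recorded)
2. x = (4*15 + 36) mod 69 = 27 (verified)
3. x = (4*27 + 36) mod 69 = 6 (no discrepancy)
4. x = (4*6 + 36) mod 69 = 60 (consistent with the trace)
5. x = (4*60 + 36) mod 69 = 0 (no discrepancy)
6. x = (4*0 + 36) mod 69 = 36 (verified)
7. x = (4*36 + 36) mod 69 = 42 (verified)
8. x = (4*42 + 36) mod 69 = 66 (exactly as logged)
9. x = (4*66 + 36) mod 69 = 24 (exactly as logged)
10. x = (4*24 + 36) mod 69 = 63 (no discrepancy)
11. x = (4*63 + 36) mod 69 = 12 (matches)
12. x = (4*12 + 36) mod 69 = 15 (exactly as logged)
13. x = (4*15 + 36) mod 69 = 27 (consistent with the trace)
14. x = (4*27 + 36) mod 69 = 6 (confirmed correct)
The whole run recomputes cleanly — no discrepancies.

no error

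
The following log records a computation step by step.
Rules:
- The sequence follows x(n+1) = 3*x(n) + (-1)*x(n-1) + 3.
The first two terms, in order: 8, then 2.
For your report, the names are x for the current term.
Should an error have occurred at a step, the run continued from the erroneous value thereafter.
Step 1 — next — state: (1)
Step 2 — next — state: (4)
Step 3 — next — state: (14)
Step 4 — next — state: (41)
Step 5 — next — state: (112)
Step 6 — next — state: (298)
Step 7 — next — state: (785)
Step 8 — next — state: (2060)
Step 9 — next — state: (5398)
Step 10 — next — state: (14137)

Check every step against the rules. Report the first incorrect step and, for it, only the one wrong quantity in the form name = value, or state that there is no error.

Recomputing the run from the initial state:
step 1: x = 1
step 2: x = 4
step 3: x = 14
step 4: x = 41
step 5: x = 112
step 6: x = 298
step 7: x = 785
step 8: x = 2060
step 9: x = 5398
step 10: x = 14137
This matches the log at every step.

no error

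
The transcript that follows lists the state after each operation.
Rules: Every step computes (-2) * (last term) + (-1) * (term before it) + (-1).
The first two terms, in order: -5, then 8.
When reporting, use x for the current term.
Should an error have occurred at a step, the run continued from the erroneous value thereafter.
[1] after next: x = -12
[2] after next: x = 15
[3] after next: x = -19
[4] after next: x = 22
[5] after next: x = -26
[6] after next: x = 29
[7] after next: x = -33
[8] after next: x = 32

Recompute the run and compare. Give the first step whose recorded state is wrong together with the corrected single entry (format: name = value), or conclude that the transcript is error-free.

step 8, x = 36

Recomputing the run from the initial state:
step 1: x = -12
step 2: x = 15
step 3: x = -19
step 4: x = 22
step 5: x = -26
step 6: x = 29
step 7: x = -33
step 8: x = 36
The first disagreement with the transcript is at step 8, where the value should be x = 36.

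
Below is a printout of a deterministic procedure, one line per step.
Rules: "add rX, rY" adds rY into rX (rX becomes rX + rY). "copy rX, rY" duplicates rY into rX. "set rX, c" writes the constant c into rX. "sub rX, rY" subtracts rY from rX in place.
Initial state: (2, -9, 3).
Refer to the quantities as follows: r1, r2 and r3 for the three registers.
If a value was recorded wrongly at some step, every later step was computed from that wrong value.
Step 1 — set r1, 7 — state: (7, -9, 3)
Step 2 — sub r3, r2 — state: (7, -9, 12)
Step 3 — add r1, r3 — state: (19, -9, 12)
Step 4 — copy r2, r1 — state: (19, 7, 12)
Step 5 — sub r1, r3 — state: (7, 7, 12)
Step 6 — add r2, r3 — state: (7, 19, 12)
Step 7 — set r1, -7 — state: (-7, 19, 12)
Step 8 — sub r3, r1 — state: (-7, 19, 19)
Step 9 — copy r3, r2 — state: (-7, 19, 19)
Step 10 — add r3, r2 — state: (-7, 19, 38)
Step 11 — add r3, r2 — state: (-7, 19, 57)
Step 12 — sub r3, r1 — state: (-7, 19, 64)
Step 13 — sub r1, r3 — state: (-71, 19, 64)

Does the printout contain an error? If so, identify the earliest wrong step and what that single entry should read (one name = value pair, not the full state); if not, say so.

step 4, r2 = 19

Recomputing the run from the initial state:
step 1: r1 = 7, r2 = -9, r3 = 3
step 2: r1 = 7, r2 = -9, r3 = 12
step 3: r1 = 19, r2 = -9, r3 = 12
step 4: r1 = 19, r2 = 19, r3 = 12
step 5: r1 = 7, r2 = 19, r3 = 12
step 6: r1 = 7, r2 = 31, r3 = 12
step 7: r1 = -7, r2 = 31, r3 = 12
step 8: r1 = -7, r2 = 31, r3 = 19
step 9: r1 = -7, r2 = 31, r3 = 31
step 10: r1 = -7, r2 = 31, r3 = 62
step 11: r1 = -7, r2 = 31, r3 = 93
step 12: r1 = -7, r2 = 31, r3 = 100
step 13: r1 = -107, r2 = 31, r3 = 100
The first disagreement with the printout is at step 4, where the value should be r2 = 19.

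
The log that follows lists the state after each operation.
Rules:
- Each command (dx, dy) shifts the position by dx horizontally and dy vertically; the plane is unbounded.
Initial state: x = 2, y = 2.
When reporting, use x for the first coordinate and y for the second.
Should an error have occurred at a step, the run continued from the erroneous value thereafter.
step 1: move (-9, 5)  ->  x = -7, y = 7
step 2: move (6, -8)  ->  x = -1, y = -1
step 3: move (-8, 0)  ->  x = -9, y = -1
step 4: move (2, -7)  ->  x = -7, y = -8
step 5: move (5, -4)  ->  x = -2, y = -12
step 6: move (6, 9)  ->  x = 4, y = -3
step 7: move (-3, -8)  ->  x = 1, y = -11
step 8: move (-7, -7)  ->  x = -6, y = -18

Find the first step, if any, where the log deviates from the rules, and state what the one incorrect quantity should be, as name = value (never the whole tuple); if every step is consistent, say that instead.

Recomputing the run from the initial state:
step 1: x = -7, y = 7
step 2: x = -1, y = -1
step 3: x = -9, y = -1
step 4: x = -7, y = -8
step 5: x = -2, y = -12
step 6: x = 4, y = -3
step 7: x = 1, y = -11
step 8: x = -6, y = -18
This matches the log at every step.

no error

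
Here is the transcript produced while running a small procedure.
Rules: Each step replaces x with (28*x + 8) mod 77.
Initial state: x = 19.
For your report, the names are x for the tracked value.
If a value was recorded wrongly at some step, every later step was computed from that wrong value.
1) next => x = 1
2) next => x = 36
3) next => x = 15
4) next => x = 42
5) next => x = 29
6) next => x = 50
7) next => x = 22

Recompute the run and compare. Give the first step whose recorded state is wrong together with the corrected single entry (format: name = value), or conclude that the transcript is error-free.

step 4, x = 43

Recomputing the run from the initial state:
step 1: x = 1
step 2: x = 36
step 3: x = 15
step 4: x = 43
step 5: x = 57
step 6: x = 64
step 7: x = 29
The first disagreement with the transcript is at step 4, where the value should be x = 43.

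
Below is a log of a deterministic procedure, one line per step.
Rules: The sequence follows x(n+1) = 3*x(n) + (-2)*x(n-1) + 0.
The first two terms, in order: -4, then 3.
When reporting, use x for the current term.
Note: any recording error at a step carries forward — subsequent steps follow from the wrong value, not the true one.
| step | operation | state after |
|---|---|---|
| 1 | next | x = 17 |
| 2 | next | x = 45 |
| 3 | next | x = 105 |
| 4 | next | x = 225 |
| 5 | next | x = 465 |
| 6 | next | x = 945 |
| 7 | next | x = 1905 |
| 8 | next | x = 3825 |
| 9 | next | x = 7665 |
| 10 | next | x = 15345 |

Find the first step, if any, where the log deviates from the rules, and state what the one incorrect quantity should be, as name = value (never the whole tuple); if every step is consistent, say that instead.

Step 1: x = 3*(3) + (-2)*(-4) + (0) = 17 — matches.
Step 2: x = 3*(17) + (-2)*(3) + (0) = 45 — same as recorded.
Step 3: x = 3*(45) + (-2)*(17) + (0) = 101 — the recorded entry deviates here.
The audit stops at step 3: the recorded entry is wrong and should be x = 101.

step 3, x = 101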